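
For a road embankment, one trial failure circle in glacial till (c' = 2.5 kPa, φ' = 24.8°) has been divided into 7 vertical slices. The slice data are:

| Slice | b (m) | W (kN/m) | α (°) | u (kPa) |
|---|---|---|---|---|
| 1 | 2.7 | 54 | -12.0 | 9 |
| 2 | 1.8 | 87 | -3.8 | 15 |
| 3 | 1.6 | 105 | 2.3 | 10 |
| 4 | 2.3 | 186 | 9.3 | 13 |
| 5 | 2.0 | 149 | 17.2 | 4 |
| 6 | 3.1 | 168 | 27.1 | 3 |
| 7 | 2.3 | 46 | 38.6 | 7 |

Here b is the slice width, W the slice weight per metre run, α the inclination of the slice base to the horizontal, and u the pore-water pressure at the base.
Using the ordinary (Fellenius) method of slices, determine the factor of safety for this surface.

FS = 1.97

Ordinary method of slices: FS = Σ[c'·Δl_i + (W_i cosα_i − u_i·Δl_i)·tanφ'] / Σ W_i sinα_i, with Δl_i = b_i / cosα_i.
Slice 1: Δl = 2.7/cos(-12.0°) = 2.760 m; N'_1 = 54·cos(-12.0°) − 9·2.760 = 28.0; c'Δl = 6.90; W sinα = -11.2
Slice 2: Δl = 1.8/cos(-3.8°) = 1.804 m; N'_2 = 87·cos(-3.8°) − 15·1.804 = 59.7; c'Δl = 4.51; W sinα = -5.8
Slice 3: Δl = 1.6/cos2.3° = 1.601 m; N'_3 = 105·cos2.3° − 10·1.601 = 88.9; c'Δl = 4.00; W sinα = 4.2
Slice 4: Δl = 2.3/cos9.3° = 2.331 m; N'_4 = 186·cos9.3° − 13·2.331 = 153.3; c'Δl = 5.83; W sinα = 30.1
Slice 5: Δl = 2.0/cos17.2° = 2.094 m; N'_5 = 149·cos17.2° − 4·2.094 = 134.0; c'Δl = 5.23; W sinα = 44.1
Slice 6: Δl = 3.1/cos27.1° = 3.482 m; N'_6 = 168·cos27.1° − 3·3.482 = 139.1; c'Δl = 8.71; W sinα = 76.5
Slice 7: Δl = 2.3/cos38.6° = 2.943 m; N'_7 = 46·cos38.6° − 7·2.943 = 15.3; c'Δl = 7.36; W sinα = 28.7
Σc'Δl = 42.5 kN/m; ΣN' = 618.3 kN/m; ΣW sinα = 166.6 kN/m
Resisting = 42.5 + 618.3·tan24.8° = 42.5 + 285.7 = 328.2 kN/m
FS = 328.2 / 166.6 = 1.971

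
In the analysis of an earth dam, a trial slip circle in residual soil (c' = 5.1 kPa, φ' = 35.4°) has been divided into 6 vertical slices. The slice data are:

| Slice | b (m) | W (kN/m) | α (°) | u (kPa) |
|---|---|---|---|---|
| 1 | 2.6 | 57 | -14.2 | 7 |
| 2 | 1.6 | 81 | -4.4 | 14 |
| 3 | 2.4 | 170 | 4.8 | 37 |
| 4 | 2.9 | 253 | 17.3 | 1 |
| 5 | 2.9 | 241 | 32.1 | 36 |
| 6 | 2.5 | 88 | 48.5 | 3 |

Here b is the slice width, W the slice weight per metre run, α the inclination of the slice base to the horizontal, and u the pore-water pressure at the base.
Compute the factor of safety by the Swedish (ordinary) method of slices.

FS = 1.79

Ordinary method of slices: FS = Σ[c'·Δl_i + (W_i cosα_i − u_i·Δl_i)·tanφ'] / Σ W_i sinα_i, with Δl_i = b_i / cosα_i.
Slice 1: Δl = 2.6/cos(-14.2°) = 2.682 m; N'_1 = 57·cos(-14.2°) − 7·2.682 = 36.5; c'Δl = 13.68; W sinα = -14.0
Slice 2: Δl = 1.6/cos(-4.4°) = 1.605 m; N'_2 = 81·cos(-4.4°) − 14·1.605 = 58.3; c'Δl = 8.18; W sinα = -6.2
Slice 3: Δl = 2.4/cos4.8° = 2.408 m; N'_3 = 170·cos4.8° − 37·2.408 = 80.3; c'Δl = 12.28; W sinα = 14.2
Slice 4: Δl = 2.9/cos17.3° = 3.037 m; N'_4 = 253·cos17.3° − 1·3.037 = 238.5; c'Δl = 15.49; W sinα = 75.2
Slice 5: Δl = 2.9/cos32.1° = 3.423 m; N'_5 = 241·cos32.1° − 36·3.423 = 80.9; c'Δl = 17.46; W sinα = 128.1
Slice 6: Δl = 2.5/cos48.5° = 3.773 m; N'_6 = 88·cos48.5° − 3·3.773 = 47.0; c'Δl = 19.24; W sinα = 65.9
Σc'Δl = 86.3 kN/m; ΣN' = 541.5 kN/m; ΣW sinα = 263.2 kN/m
Resisting = 86.3 + 541.5·tan35.4° = 86.3 + 384.8 = 471.2 kN/m
FS = 471.2 / 263.2 = 1.790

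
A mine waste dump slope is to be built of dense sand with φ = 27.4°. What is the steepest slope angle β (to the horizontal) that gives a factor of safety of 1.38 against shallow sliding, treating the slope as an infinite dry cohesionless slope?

For an infinite dry cohesionless slope FS = tanφ/tanβ, so tanβ = tanφ / FS.
tanβ = tan27.4° / 1.38 = 0.5184 / 1.38 = 0.3756
β = arctan(0.3756) = 20.59°

β = 20.6°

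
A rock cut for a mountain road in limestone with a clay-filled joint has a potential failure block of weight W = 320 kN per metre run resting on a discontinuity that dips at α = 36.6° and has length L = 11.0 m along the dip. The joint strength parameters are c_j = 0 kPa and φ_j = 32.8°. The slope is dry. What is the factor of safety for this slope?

Resolving the block weight along and normal to the plane and applying the Mohr–Coulomb strength on the joint:
N' = W cosα = 320·cos36.6° = 256.9 kN/m
Driving force T = W sinα = 320·sin36.6° = 190.8 kN/m
Resisting force R = c_j·L + N'·tanφ_j = 0·11.0 + 256.9·tan32.8° = 0.0 + 165.6 = 165.6 kN/m
FS = R / T = 165.6 / 190.8 = 0.868

FS = 0.87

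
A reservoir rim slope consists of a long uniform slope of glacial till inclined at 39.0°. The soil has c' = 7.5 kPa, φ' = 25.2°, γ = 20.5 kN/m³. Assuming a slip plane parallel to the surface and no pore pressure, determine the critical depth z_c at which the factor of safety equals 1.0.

z_c = 1.79 m

Setting FS = 1.00 in FS = [c' + γz cos²β tanφ'] / [γz sinβ cosβ] and solving for z:
z = c' / [γ cosβ (FS·sinβ − cosβ·tanφ')]
  = 7.5 / [20.5·cos39.0°·(1.00·sin39.0° − cos39.0°·tan25.2°)]
  = 7.5 / [20.5·0.7771·(1.00·0.6293 − 0.7771·0.4706)]
  = 7.5 / 4.1999 = 1.786 m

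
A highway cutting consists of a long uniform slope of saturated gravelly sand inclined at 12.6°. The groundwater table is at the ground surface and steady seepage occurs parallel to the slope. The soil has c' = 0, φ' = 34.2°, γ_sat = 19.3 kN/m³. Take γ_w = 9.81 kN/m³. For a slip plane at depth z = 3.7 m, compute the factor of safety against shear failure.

FS = 1.49

With seepage parallel to the slope and the water table at the surface, the effective normal stress on the slip plane uses the buoyant unit weight γ' = γ_sat − γ_w while the driving shear stress uses γ_sat:
FS = [c' + γ' z cos²β tanφ'] / [γ_sat z sinβ cosβ]
(For c' = 0 this reduces to FS = (γ'/γ_sat)·tanφ'/tanβ.)
γ' = 19.3 − 9.81 = 9.49 kN/m³
Numerator = 0.0 + 9.49·3.7·cos²12.6°·tan34.2° = 0.0 + 9.49·3.7·0.9524·0.6796 = 22.727 kPa
Denominator = 19.3·3.7·sin12.6°·cos12.6° = 19.3·3.7·0.2181·0.9759 = 15.202 kPa
FS = 22.727 / 15.202 = 1.495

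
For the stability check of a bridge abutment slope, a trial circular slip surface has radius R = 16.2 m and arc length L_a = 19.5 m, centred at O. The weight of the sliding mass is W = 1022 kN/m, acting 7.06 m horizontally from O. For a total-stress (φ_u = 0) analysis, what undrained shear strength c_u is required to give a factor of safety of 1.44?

FS = c_u·L_a·R / (W·d), so c_u = FS·W·d / (L_a·R).
c_u = 1.44·1022·7.06 / (19.50·16.2) = 10390.1 / 315.90 = 32.89 kPa

c_u = 32.9 kPa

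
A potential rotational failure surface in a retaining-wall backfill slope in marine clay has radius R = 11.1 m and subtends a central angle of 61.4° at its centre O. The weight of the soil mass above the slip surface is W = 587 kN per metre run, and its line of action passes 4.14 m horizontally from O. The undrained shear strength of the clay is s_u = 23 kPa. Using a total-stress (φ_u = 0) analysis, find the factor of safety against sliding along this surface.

Taking moments about the centre O, the resisting moment is provided by the undrained shear strength acting along the arc:
Arc length L_a = R·θ = 11.1·(61.4°·π/180) = 11.1·1.0716 = 11.90 m
M_R = s_u·L_a·R = 23·11.90·11.1 = 3036.8 kN·m/m
M_D = W·d = 587·4.14 = 2430.2 kN·m/m
FS = M_R / M_D = 3036.8 / 2430.2 = 1.250

FS = 1.25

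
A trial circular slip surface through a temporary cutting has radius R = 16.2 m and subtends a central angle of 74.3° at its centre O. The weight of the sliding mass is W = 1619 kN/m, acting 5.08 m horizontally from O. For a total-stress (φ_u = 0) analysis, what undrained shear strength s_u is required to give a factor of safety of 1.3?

FS = s_u·L_a·R / (W·d), so s_u = FS·W·d / (L_a·R).
Arc length L_a = R·θ = 16.2·(74.3°·π/180) = 16.2·1.2968 = 21.01 m
s_u = 1.3·1619·5.08 / (21.01·16.2) = 10691.9 / 340.33 = 31.42 kPa

s_u = 31.4 kPa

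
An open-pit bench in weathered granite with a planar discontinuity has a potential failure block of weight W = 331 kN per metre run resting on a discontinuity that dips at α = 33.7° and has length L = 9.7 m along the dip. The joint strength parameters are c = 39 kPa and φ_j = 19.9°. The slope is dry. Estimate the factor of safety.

FS = 2.60

Resolving the block weight along and normal to the plane and applying the Mohr–Coulomb strength on the joint:
N' = W cosα = 331·cos33.7° = 275.4 kN/m
Driving force T = W sinα = 331·sin33.7° = 183.7 kN/m
Resisting force R = c·L + N'·tanφ_j = 39·9.7 + 275.4·tan19.9° = 378.3 + 99.7 = 478.0 kN/m
FS = R / T = 478.0 / 183.7 = 2.603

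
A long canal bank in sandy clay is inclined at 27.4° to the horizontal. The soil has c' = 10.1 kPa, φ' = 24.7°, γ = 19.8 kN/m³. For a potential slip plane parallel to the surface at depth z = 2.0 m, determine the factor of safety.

For an infinite slope with a slip plane parallel to the surface (no pore pressure): FS = [c' + γz cos²β tanφ'] / [γz sinβ cosβ].
γz = 19.8·2.0 = 39.60 kN/m²
Numerator = 10.1 + 39.60·cos²27.4°·tan24.7° = 10.1 + 39.60·0.7882·0.4599 = 24.457 kPa
Denominator = 39.60·sin27.4°·cos27.4° = 39.60·0.4602·0.8878 = 16.179 kPa
FS = 24.457 / 16.179 = 1.512

FS = 1.51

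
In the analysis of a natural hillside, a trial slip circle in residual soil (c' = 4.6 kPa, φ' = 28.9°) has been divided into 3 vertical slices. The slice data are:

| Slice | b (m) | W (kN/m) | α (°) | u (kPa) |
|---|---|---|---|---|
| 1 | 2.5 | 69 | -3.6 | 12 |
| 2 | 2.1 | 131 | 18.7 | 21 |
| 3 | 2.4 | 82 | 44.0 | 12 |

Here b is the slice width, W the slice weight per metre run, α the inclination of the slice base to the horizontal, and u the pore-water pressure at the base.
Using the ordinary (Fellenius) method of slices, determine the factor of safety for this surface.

Ordinary method of slices: FS = Σ[c'·Δl_i + (W_i cosα_i − u_i·Δl_i)·tanφ'] / Σ W_i sinα_i, with Δl_i = b_i / cosα_i.
Slice 1: Δl = 2.5/cos(-3.6°) = 2.505 m; N'_1 = 69·cos(-3.6°) − 12·2.505 = 38.8; c'Δl = 11.52; W sinα = -4.3
Slice 2: Δl = 2.1/cos18.7° = 2.217 m; N'_2 = 131·cos18.7° − 21·2.217 = 77.5; c'Δl = 10.20; W sinα = 42.0
Slice 3: Δl = 2.4/cos44.0° = 3.336 m; N'_3 = 82·cos44.0° − 12·3.336 = 18.9; c'Δl = 15.35; W sinα = 57.0
Σc'Δl = 37.1 kN/m; ΣN' = 135.3 kN/m; ΣW sinα = 94.6 kN/m
Resisting = 37.1 + 135.3·tan28.9° = 37.1 + 74.7 = 111.7 kN/m
FS = 111.7 / 94.6 = 1.181

FS = 1.18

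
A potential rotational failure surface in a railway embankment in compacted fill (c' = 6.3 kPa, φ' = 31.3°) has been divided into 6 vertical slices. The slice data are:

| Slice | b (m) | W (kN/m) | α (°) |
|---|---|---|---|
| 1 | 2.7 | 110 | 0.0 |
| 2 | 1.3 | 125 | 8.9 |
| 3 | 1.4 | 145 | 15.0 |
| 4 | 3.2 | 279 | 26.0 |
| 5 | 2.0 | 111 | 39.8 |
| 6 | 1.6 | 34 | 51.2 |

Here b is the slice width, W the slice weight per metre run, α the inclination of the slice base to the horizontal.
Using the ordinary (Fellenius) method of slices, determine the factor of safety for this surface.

Ordinary method of slices: FS = Σ[c'·Δl_i + (W_i cosα_i)·tanφ'] / Σ W_i sinα_i, with Δl_i = b_i / cosα_i.
Slice 1: Δl = 2.7/cos0.0° = 2.700 m; N'_1 = 110·cos0.0° = 110.0; c'Δl = 17.01; W sinα = 0.0
Slice 2: Δl = 1.3/cos8.9° = 1.316 m; N'_2 = 125·cos8.9° = 123.5; c'Δl = 8.29; W sinα = 19.3
Slice 3: Δl = 1.4/cos15.0° = 1.449 m; N'_3 = 145·cos15.0° = 140.1; c'Δl = 9.13; W sinα = 37.5
Slice 4: Δl = 3.2/cos26.0° = 3.560 m; N'_4 = 279·cos26.0° = 250.8; c'Δl = 22.43; W sinα = 122.3
Slice 5: Δl = 2.0/cos39.8° = 2.603 m; N'_5 = 111·cos39.8° = 85.3; c'Δl = 16.40; W sinα = 71.1
Slice 6: Δl = 1.6/cos51.2° = 2.553 m; N'_6 = 34·cos51.2° = 21.3; c'Δl = 16.09; W sinα = 26.5
Σc'Δl = 89.3 kN/m; ΣN' = 730.9 kN/m; ΣW sinα = 276.7 kN/m
Resisting = 89.3 + 730.9·tan31.3° = 89.3 + 444.4 = 533.7 kN/m
FS = 533.7 / 276.7 = 1.929

FS = 1.93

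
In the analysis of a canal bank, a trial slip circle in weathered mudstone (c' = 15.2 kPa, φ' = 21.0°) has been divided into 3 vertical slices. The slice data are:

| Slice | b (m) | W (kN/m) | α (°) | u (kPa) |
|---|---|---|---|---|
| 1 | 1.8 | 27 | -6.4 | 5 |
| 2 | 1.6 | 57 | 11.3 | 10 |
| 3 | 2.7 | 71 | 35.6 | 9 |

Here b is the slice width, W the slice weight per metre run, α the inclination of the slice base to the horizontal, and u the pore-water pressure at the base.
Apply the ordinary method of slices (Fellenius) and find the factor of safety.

Ordinary method of slices: FS = Σ[c'·Δl_i + (W_i cosα_i − u_i·Δl_i)·tanφ'] / Σ W_i sinα_i, with Δl_i = b_i / cosα_i.
Slice 1: Δl = 1.8/cos(-6.4°) = 1.811 m; N'_1 = 27·cos(-6.4°) − 5·1.811 = 17.8; c'Δl = 27.53; W sinα = -3.0
Slice 2: Δl = 1.6/cos11.3° = 1.632 m; N'_2 = 57·cos11.3° − 10·1.632 = 39.6; c'Δl = 24.80; W sinα = 11.2
Slice 3: Δl = 2.7/cos35.6° = 3.321 m; N'_3 = 71·cos35.6° − 9·3.321 = 27.8; c'Δl = 50.47; W sinα = 41.3
Σc'Δl = 102.8 kN/m; ΣN' = 85.2 kN/m; ΣW sinα = 49.5 kN/m
Resisting = 102.8 + 85.2·tan21.0° = 102.8 + 32.7 = 135.5 kN/m
FS = 135.5 / 49.5 = 2.738

FS = 2.74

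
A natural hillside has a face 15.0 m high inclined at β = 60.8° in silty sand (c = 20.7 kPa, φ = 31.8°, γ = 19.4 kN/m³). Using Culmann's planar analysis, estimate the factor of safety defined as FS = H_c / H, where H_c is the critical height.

FS = 1.68

H_c = (4c/γ) · sinβ cosφ / [1 − cos(β − φ)]
    = (4·20.7/19.4) · sin60.8°·cos31.8° / [1 − cos29.0°]
    = 4.268 · 0.7419 / 0.1254 = 25.25 m
FS = H_c / H = 25.25 / 15.0 = 1.684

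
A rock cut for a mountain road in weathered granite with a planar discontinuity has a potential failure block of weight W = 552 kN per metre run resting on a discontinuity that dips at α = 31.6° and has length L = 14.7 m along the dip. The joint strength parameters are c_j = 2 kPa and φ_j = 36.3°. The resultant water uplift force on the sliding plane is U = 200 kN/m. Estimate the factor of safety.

Resolving the block weight along and normal to the plane and applying the Mohr–Coulomb strength on the joint:
N' = W cosα − U = 552·cos31.6° − 200 = 270.2 kN/m
Driving force T = W sinα = 552·sin31.6° = 289.2 kN/m
Resisting force R = c_j·L + N'·tanφ_j = 2·14.7 + 270.2·tan36.3° = 29.4 + 198.4 = 227.8 kN/m
FS = R / T = 227.8 / 289.2 = 0.788

FS = 0.79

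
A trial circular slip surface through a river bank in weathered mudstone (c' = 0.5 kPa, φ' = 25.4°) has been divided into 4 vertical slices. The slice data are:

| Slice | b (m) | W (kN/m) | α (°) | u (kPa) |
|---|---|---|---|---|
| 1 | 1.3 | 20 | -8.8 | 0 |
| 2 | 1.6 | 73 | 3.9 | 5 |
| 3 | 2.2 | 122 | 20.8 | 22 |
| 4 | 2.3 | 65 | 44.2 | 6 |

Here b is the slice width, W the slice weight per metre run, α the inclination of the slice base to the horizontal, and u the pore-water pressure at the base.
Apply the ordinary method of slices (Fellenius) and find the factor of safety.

Ordinary method of slices: FS = Σ[c'·Δl_i + (W_i cosα_i − u_i·Δl_i)·tanφ'] / Σ W_i sinα_i, with Δl_i = b_i / cosα_i.
Slice 1: Δl = 1.3/cos(-8.8°) = 1.315 m; N'_1 = 20·cos(-8.8°) − 0·1.315 = 19.8; c'Δl = 0.66; W sinα = -3.1
Slice 2: Δl = 1.6/cos3.9° = 1.604 m; N'_2 = 73·cos3.9° − 5·1.604 = 64.8; c'Δl = 0.80; W sinα = 5.0
Slice 3: Δl = 2.2/cos20.8° = 2.353 m; N'_3 = 122·cos20.8° − 22·2.353 = 62.3; c'Δl = 1.18; W sinα = 43.3
Slice 4: Δl = 2.3/cos44.2° = 3.208 m; N'_4 = 65·cos44.2° − 6·3.208 = 27.3; c'Δl = 1.60; W sinα = 45.3
Σc'Δl = 4.2 kN/m; ΣN' = 174.2 kN/m; ΣW sinα = 90.5 kN/m
Resisting = 4.2 + 174.2·tan25.4° = 4.2 + 82.7 = 87.0 kN/m
FS = 87.0 / 90.5 = 0.960

FS = 0.96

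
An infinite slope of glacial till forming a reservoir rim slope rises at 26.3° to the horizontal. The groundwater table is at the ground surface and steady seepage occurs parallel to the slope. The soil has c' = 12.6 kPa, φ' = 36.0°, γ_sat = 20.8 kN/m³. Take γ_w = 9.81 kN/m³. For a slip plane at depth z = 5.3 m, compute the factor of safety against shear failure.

With seepage parallel to the slope and the water table at the surface, the effective normal stress on the slip plane uses the buoyant unit weight γ' = γ_sat − γ_w while the driving shear stress uses γ_sat:
FS = [c' + γ' z cos²β tanφ'] / [γ_sat z sinβ cosβ]
γ' = 20.8 − 9.81 = 10.99 kN/m³
Numerator = 12.6 + 10.99·5.3·cos²26.3°·tan36.0° = 12.6 + 10.99·5.3·0.8037·0.7265 = 46.611 kPa
Denominator = 20.8·5.3·sin26.3°·cos26.3° = 20.8·5.3·0.4431·0.8965 = 43.788 kPa
FS = 46.611 / 43.788 = 1.064

FS = 1.06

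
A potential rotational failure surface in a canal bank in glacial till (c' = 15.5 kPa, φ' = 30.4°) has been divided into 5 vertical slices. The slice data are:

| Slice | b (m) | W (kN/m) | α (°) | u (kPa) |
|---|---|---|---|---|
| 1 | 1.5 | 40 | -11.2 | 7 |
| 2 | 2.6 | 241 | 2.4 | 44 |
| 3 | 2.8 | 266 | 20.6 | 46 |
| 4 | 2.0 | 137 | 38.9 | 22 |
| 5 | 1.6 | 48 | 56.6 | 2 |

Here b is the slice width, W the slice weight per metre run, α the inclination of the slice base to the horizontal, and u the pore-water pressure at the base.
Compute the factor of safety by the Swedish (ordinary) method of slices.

Ordinary method of slices: FS = Σ[c'·Δl_i + (W_i cosα_i − u_i·Δl_i)·tanφ'] / Σ W_i sinα_i, with Δl_i = b_i / cosα_i.
Slice 1: Δl = 1.5/cos(-11.2°) = 1.529 m; N'_1 = 40·cos(-11.2°) − 7·1.529 = 28.5; c'Δl = 23.70; W sinα = -7.8
Slice 2: Δl = 2.6/cos2.4° = 2.602 m; N'_2 = 241·cos2.4° − 44·2.602 = 126.3; c'Δl = 40.34; W sinα = 10.1
Slice 3: Δl = 2.8/cos20.6° = 2.991 m; N'_3 = 266·cos20.6° − 46·2.991 = 111.4; c'Δl = 46.36; W sinα = 93.6
Slice 4: Δl = 2.0/cos38.9° = 2.570 m; N'_4 = 137·cos38.9° − 22·2.570 = 50.1; c'Δl = 39.83; W sinα = 86.0
Slice 5: Δl = 1.6/cos56.6° = 2.907 m; N'_5 = 48·cos56.6° − 2·2.907 = 20.6; c'Δl = 45.05; W sinα = 40.1
Σc'Δl = 195.3 kN/m; ΣN' = 336.9 kN/m; ΣW sinα = 222.0 kN/m
Resisting = 195.3 + 336.9·tan30.4° = 195.3 + 197.7 = 392.9 kN/m
FS = 392.9 / 222.0 = 1.770

FS = 1.77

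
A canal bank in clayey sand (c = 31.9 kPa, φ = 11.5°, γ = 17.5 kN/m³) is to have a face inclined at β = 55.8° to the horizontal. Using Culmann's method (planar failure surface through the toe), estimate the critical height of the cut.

H_c = 20.79 m

Culmann's analysis gives the critical failure plane at α_cr = (β + φ)/2 = (55.8 + 11.5)/2 = 33.6°, and the critical height
H_c = (4c/γ) · sinβ cosφ / [1 − cos(β − φ)]
    = (4·31.9/17.5) · sin55.8°·cos11.5° / [1 − cos(44.3°)]
    = 7.291 · 0.8271·0.9799 / [1 − 0.7157]
    = 7.291 · 0.8105 / 0.2843
    = 20.79 m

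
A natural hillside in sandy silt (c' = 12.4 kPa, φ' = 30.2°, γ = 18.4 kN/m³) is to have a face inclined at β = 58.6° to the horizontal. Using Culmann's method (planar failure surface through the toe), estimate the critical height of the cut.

Culmann's analysis gives the critical failure plane at α_cr = (β + φ')/2 = (58.6 + 30.2)/2 = 44.4°, and the critical height
H_c = (4c'/γ) · sinβ cosφ' / [1 − cos(β − φ')]
    = (4·12.4/18.4) · sin58.6°·cos30.2° / [1 − cos(28.4°)]
    = 2.696 · 0.8536·0.8643 / [1 − 0.8796]
    = 2.696 · 0.7377 / 0.1204
    = 16.52 m

H_c = 16.52 m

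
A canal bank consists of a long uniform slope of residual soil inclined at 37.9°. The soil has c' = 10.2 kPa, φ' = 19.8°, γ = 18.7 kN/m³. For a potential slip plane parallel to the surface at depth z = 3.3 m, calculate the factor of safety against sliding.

For an infinite slope with a slip plane parallel to the surface (no pore pressure): FS = [c' + γz cos²β tanφ'] / [γz sinβ cosβ].
γz = 18.7·3.3 = 61.71 kN/m²
Numerator = 10.2 + 61.71·cos²37.9°·tan19.8° = 10.2 + 61.71·0.6227·0.3600 = 24.033 kPa
Denominator = 61.71·sin37.9°·cos37.9° = 61.71·0.6143·0.7891 = 29.912 kPa
FS = 24.033 / 29.912 = 0.803

FS = 0.80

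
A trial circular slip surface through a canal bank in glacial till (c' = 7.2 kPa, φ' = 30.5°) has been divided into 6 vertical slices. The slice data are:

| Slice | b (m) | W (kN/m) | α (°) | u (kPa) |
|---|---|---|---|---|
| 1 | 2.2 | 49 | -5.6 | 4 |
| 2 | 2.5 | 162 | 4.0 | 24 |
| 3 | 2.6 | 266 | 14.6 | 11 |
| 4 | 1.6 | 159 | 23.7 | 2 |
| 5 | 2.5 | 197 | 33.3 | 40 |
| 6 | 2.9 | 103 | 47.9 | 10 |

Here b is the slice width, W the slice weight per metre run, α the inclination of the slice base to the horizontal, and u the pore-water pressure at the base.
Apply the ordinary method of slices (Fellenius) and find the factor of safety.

Ordinary method of slices: FS = Σ[c'·Δl_i + (W_i cosα_i − u_i·Δl_i)·tanφ'] / Σ W_i sinα_i, with Δl_i = b_i / cosα_i.
Slice 1: Δl = 2.2/cos(-5.6°) = 2.211 m; N'_1 = 49·cos(-5.6°) − 4·2.211 = 39.9; c'Δl = 15.92; W sinα = -4.8
Slice 2: Δl = 2.5/cos4.0° = 2.506 m; N'_2 = 162·cos4.0° − 24·2.506 = 101.5; c'Δl = 18.04; W sinα = 11.3
Slice 3: Δl = 2.6/cos14.6° = 2.687 m; N'_3 = 266·cos14.6° − 11·2.687 = 227.9; c'Δl = 19.34; W sinα = 67.1
Slice 4: Δl = 1.6/cos23.7° = 1.747 m; N'_4 = 159·cos23.7° − 2·1.747 = 142.1; c'Δl = 12.58; W sinα = 63.9
Slice 5: Δl = 2.5/cos33.3° = 2.991 m; N'_5 = 197·cos33.3° − 40·2.991 = 45.0; c'Δl = 21.54; W sinα = 108.2
Slice 6: Δl = 2.9/cos47.9° = 4.326 m; N'_6 = 103·cos47.9° − 10·4.326 = 25.8; c'Δl = 31.14; W sinα = 76.4
Σc'Δl = 118.6 kN/m; ΣN' = 582.1 kN/m; ΣW sinα = 322.1 kN/m
Resisting = 118.6 + 582.1·tan30.5° = 118.6 + 342.9 = 461.5 kN/m
FS = 461.5 / 322.1 = 1.433

FS = 1.43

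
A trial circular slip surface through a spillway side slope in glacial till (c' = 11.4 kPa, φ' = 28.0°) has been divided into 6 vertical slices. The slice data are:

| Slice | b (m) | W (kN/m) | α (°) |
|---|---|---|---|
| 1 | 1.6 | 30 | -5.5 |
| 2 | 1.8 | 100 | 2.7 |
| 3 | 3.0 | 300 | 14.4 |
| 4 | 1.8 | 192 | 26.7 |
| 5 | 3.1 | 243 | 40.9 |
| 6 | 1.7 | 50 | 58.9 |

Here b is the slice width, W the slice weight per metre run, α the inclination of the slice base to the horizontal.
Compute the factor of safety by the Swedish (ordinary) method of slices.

FS = 1.67

Ordinary method of slices: FS = Σ[c'·Δl_i + (W_i cosα_i)·tanφ'] / Σ W_i sinα_i, with Δl_i = b_i / cosα_i.
Slice 1: Δl = 1.6/cos(-5.5°) = 1.607 m; N'_1 = 30·cos(-5.5°) = 29.9; c'Δl = 18.32; W sinα = -2.9
Slice 2: Δl = 1.8/cos2.7° = 1.802 m; N'_2 = 100·cos2.7° = 99.9; c'Δl = 20.54; W sinα = 4.7
Slice 3: Δl = 3.0/cos14.4° = 3.097 m; N'_3 = 300·cos14.4° = 290.6; c'Δl = 35.31; W sinα = 74.6
Slice 4: Δl = 1.8/cos26.7° = 2.015 m; N'_4 = 192·cos26.7° = 171.5; c'Δl = 22.97; W sinα = 86.3
Slice 5: Δl = 3.1/cos40.9° = 4.101 m; N'_5 = 243·cos40.9° = 183.7; c'Δl = 46.76; W sinα = 159.1
Slice 6: Δl = 1.7/cos58.9° = 3.291 m; N'_6 = 50·cos58.9° = 25.8; c'Δl = 37.52; W sinα = 42.8
Σc'Δl = 181.4 kN/m; ΣN' = 801.4 kN/m; ΣW sinα = 364.6 kN/m
Resisting = 181.4 + 801.4·tan28.0° = 181.4 + 426.1 = 607.5 kN/m
FS = 607.5 / 364.6 = 1.666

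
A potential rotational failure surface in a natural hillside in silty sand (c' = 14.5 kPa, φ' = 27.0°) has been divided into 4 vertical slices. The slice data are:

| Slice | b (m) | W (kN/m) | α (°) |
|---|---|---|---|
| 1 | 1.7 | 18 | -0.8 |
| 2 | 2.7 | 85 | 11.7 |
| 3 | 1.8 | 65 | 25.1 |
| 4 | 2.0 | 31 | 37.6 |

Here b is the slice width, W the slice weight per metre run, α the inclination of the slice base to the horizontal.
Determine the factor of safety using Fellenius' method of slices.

Ordinary method of slices: FS = Σ[c'·Δl_i + (W_i cosα_i)·tanφ'] / Σ W_i sinα_i, with Δl_i = b_i / cosα_i.
Slice 1: Δl = 1.7/cos(-0.8°) = 1.700 m; N'_1 = 18·cos(-0.8°) = 18.0; c'Δl = 24.65; W sinα = -0.3
Slice 2: Δl = 2.7/cos11.7° = 2.757 m; N'_2 = 85·cos11.7° = 83.2; c'Δl = 39.98; W sinα = 17.2
Slice 3: Δl = 1.8/cos25.1° = 1.988 m; N'_3 = 65·cos25.1° = 58.9; c'Δl = 28.82; W sinα = 27.6
Slice 4: Δl = 2.0/cos37.6° = 2.524 m; N'_4 = 31·cos37.6° = 24.6; c'Δl = 36.60; W sinα = 18.9
Σc'Δl = 130.1 kN/m; ΣN' = 184.7 kN/m; ΣW sinα = 63.5 kN/m
Resisting = 130.1 + 184.7·tan27.0° = 130.1 + 94.1 = 224.1 kN/m
FS = 224.1 / 63.5 = 3.531

FS = 3.53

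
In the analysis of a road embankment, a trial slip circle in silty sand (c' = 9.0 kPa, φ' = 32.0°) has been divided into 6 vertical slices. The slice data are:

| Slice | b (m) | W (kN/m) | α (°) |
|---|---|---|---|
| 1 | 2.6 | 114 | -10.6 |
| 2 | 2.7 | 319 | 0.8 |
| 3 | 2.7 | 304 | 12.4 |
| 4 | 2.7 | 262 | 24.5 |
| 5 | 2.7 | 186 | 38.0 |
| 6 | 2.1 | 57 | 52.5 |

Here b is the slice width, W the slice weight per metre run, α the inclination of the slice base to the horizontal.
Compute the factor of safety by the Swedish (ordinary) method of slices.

FS = 2.77

Ordinary method of slices: FS = Σ[c'·Δl_i + (W_i cosα_i)·tanφ'] / Σ W_i sinα_i, with Δl_i = b_i / cosα_i.
Slice 1: Δl = 2.6/cos(-10.6°) = 2.645 m; N'_1 = 114·cos(-10.6°) = 112.1; c'Δl = 23.81; W sinα = -21.0
Slice 2: Δl = 2.7/cos0.8° = 2.700 m; N'_2 = 319·cos0.8° = 319.0; c'Δl = 24.30; W sinα = 4.5
Slice 3: Δl = 2.7/cos12.4° = 2.764 m; N'_3 = 304·cos12.4° = 296.9; c'Δl = 24.88; W sinα = 65.3
Slice 4: Δl = 2.7/cos24.5° = 2.967 m; N'_4 = 262·cos24.5° = 238.4; c'Δl = 26.70; W sinα = 108.6
Slice 5: Δl = 2.7/cos38.0° = 3.426 m; N'_5 = 186·cos38.0° = 146.6; c'Δl = 30.84; W sinα = 114.5
Slice 6: Δl = 2.1/cos52.5° = 3.450 m; N'_6 = 57·cos52.5° = 34.7; c'Δl = 31.05; W sinα = 45.2
Σc'Δl = 161.6 kN/m; ΣN' = 1147.6 kN/m; ΣW sinα = 317.1 kN/m
Resisting = 161.6 + 1147.6·tan32.0° = 161.6 + 717.1 = 878.7 kN/m
FS = 878.7 / 317.1 = 2.771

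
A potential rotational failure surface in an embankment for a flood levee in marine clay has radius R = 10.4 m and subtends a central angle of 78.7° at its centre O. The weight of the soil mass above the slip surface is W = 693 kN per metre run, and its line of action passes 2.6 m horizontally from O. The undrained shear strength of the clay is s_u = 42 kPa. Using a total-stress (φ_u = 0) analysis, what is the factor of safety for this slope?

Taking moments about the centre O, the resisting moment is provided by the undrained shear strength acting along the arc:
Arc length L_a = R·θ = 10.4·(78.7°·π/180) = 10.4·1.3736 = 14.29 m
M_R = s_u·L_a·R = 42·14.29·10.4 = 6239.8 kN·m/m
M_D = W·d = 693·2.6 = 1801.8 kN·m/m
FS = M_R / M_D = 6239.8 / 1801.8 = 3.463

FS = 3.46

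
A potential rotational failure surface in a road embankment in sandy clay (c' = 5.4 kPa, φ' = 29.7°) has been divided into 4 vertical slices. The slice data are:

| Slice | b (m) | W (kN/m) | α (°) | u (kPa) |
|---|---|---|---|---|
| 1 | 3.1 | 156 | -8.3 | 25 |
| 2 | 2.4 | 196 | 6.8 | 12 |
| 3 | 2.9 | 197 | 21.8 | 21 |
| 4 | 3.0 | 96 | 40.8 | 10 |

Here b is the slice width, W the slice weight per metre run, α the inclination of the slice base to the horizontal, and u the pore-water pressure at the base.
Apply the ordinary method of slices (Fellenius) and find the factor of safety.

Ordinary method of slices: FS = Σ[c'·Δl_i + (W_i cosα_i − u_i·Δl_i)·tanφ'] / Σ W_i sinα_i, with Δl_i = b_i / cosα_i.
Slice 1: Δl = 3.1/cos(-8.3°) = 3.133 m; N'_1 = 156·cos(-8.3°) − 25·3.133 = 76.0; c'Δl = 16.92; W sinα = -22.5
Slice 2: Δl = 2.4/cos6.8° = 2.417 m; N'_2 = 196·cos6.8° − 12·2.417 = 165.6; c'Δl = 13.05; W sinα = 23.2
Slice 3: Δl = 2.9/cos21.8° = 3.123 m; N'_3 = 197·cos21.8° − 21·3.123 = 117.3; c'Δl = 16.87; W sinα = 73.2
Slice 4: Δl = 3.0/cos40.8° = 3.963 m; N'_4 = 96·cos40.8° − 10·3.963 = 33.0; c'Δl = 21.40; W sinα = 62.7
Σc'Δl = 68.2 kN/m; ΣN' = 392.0 kN/m; ΣW sinα = 136.6 kN/m
Resisting = 68.2 + 392.0·tan29.7° = 68.2 + 223.6 = 291.8 kN/m
FS = 291.8 / 136.6 = 2.137

FS = 2.14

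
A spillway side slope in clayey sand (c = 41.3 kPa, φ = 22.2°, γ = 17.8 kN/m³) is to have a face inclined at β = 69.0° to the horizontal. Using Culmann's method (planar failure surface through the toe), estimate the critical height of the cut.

Culmann's analysis gives the critical failure plane at α_cr = (β + φ)/2 = (69.0 + 22.2)/2 = 45.6°, and the critical height
H_c = (4c/γ) · sinβ cosφ / [1 − cos(β − φ)]
    = (4·41.3/17.8) · sin69.0°·cos22.2° / [1 − cos(46.8°)]
    = 9.281 · 0.9336·0.9259 / [1 − 0.6845]
    = 9.281 · 0.8644 / 0.3155
    = 25.43 m

H_c = 25.43 m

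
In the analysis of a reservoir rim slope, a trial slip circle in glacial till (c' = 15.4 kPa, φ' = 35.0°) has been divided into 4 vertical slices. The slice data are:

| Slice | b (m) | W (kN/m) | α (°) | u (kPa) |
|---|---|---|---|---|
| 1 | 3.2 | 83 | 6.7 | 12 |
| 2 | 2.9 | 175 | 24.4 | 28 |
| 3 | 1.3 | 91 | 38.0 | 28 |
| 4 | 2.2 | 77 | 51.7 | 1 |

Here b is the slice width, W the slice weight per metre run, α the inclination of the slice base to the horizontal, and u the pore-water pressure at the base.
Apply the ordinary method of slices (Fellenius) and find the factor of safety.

Ordinary method of slices: FS = Σ[c'·Δl_i + (W_i cosα_i − u_i·Δl_i)·tanφ'] / Σ W_i sinα_i, with Δl_i = b_i / cosα_i.
Slice 1: Δl = 3.2/cos6.7° = 3.222 m; N'_1 = 83·cos6.7° − 12·3.222 = 43.8; c'Δl = 49.62; W sinα = 9.7
Slice 2: Δl = 2.9/cos24.4° = 3.184 m; N'_2 = 175·cos24.4° − 28·3.184 = 70.2; c'Δl = 49.04; W sinα = 72.3
Slice 3: Δl = 1.3/cos38.0° = 1.650 m; N'_3 = 91·cos38.0° − 28·1.650 = 25.5; c'Δl = 25.41; W sinα = 56.0
Slice 4: Δl = 2.2/cos51.7° = 3.550 m; N'_4 = 77·cos51.7° − 1·3.550 = 44.2; c'Δl = 54.66; W sinα = 60.4
Σc'Δl = 178.7 kN/m; ΣN' = 183.7 kN/m; ΣW sinα = 198.4 kN/m
Resisting = 178.7 + 183.7·tan35.0° = 178.7 + 128.6 = 307.3 kN/m
FS = 307.3 / 198.4 = 1.549

FS = 1.55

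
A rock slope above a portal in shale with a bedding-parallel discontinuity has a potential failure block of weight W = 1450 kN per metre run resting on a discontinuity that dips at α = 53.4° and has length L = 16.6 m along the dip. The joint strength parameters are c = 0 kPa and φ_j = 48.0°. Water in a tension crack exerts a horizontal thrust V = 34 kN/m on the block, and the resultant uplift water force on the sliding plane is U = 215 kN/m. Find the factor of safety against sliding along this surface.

Resolving the block weight along and normal to the plane and applying the Mohr–Coulomb strength on the joint:
N' = W cosα − U − V sinα = 1450·cos53.4° − 215 − 34·sin53.4° = 622.2 kN/m
Driving force T = W sinα + V cosα = 1450·sin53.4° + 34·cos53.4° = 1184.4 kN/m
Resisting force R = c·L + N'·tanφ_j = 0·16.6 + 622.2·tan48.0° = 0.0 + 691.1 = 691.1 kN/m
FS = R / T = 691.1 / 1184.4 = 0.583

FS = 0.58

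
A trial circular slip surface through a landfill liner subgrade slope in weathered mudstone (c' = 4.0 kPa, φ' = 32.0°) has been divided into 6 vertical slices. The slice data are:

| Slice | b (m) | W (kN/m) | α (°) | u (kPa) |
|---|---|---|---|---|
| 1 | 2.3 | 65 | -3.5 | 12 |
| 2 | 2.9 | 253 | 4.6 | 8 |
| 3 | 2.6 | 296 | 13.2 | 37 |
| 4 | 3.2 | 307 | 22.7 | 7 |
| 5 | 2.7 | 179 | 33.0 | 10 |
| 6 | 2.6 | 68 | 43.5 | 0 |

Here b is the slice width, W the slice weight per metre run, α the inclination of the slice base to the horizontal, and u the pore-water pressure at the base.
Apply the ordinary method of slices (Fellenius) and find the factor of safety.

FS = 1.80

Ordinary method of slices: FS = Σ[c'·Δl_i + (W_i cosα_i − u_i·Δl_i)·tanφ'] / Σ W_i sinα_i, with Δl_i = b_i / cosα_i.
Slice 1: Δl = 2.3/cos(-3.5°) = 2.304 m; N'_1 = 65·cos(-3.5°) − 12·2.304 = 37.2; c'Δl = 9.22; W sinα = -4.0
Slice 2: Δl = 2.9/cos4.6° = 2.909 m; N'_2 = 253·cos4.6° − 8·2.909 = 228.9; c'Δl = 11.64; W sinα = 20.3
Slice 3: Δl = 2.6/cos13.2° = 2.671 m; N'_3 = 296·cos13.2° − 37·2.671 = 189.4; c'Δl = 10.68; W sinα = 67.6
Slice 4: Δl = 3.2/cos22.7° = 3.469 m; N'_4 = 307·cos22.7° − 7·3.469 = 258.9; c'Δl = 13.87; W sinα = 118.5
Slice 5: Δl = 2.7/cos33.0° = 3.219 m; N'_5 = 179·cos33.0° − 10·3.219 = 117.9; c'Δl = 12.88; W sinα = 97.5
Slice 6: Δl = 2.6/cos43.5° = 3.584 m; N'_6 = 68·cos43.5° − 0·3.584 = 49.3; c'Δl = 14.34; W sinα = 46.8
Σc'Δl = 72.6 kN/m; ΣN' = 881.7 kN/m; ΣW sinα = 346.7 kN/m
Resisting = 72.6 + 881.7·tan32.0° = 72.6 + 550.9 = 623.6 kN/m
FS = 623.6 / 346.7 = 1.799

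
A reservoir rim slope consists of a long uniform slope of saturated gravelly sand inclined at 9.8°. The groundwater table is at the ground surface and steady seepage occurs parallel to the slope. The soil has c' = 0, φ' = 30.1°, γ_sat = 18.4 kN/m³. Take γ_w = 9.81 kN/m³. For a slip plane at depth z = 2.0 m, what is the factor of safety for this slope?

FS = 1.57

With seepage parallel to the slope and the water table at the surface, the effective normal stress on the slip plane uses the buoyant unit weight γ' = γ_sat − γ_w while the driving shear stress uses γ_sat:
FS = [c' + γ' z cos²β tanφ'] / [γ_sat z sinβ cosβ]
(For c' = 0 this reduces to FS = (γ'/γ_sat)·tanφ'/tanβ.)
γ' = 18.4 − 9.81 = 8.59 kN/m³
Numerator = 0.0 + 8.59·2.0·cos²9.8°·tan30.1° = 0.0 + 8.59·2.0·0.9710·0.5797 = 9.670 kPa
Denominator = 18.4·2.0·sin9.8°·cos9.8° = 18.4·2.0·0.1702·0.9854 = 6.172 kPa
FS = 9.670 / 6.172 = 1.567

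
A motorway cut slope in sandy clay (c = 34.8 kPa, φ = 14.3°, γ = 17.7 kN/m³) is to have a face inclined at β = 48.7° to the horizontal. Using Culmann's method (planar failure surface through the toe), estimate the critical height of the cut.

H_c = 32.74 m

Culmann's analysis gives the critical failure plane at α_cr = (β + φ)/2 = (48.7 + 14.3)/2 = 31.5°, and the critical height
H_c = (4c/γ) · sinβ cosφ / [1 − cos(β − φ)]
    = (4·34.8/17.7) · sin48.7°·cos14.3° / [1 − cos(34.4°)]
    = 7.864 · 0.7513·0.9690 / [1 − 0.8251]
    = 7.864 · 0.7280 / 0.1749
    = 32.74 m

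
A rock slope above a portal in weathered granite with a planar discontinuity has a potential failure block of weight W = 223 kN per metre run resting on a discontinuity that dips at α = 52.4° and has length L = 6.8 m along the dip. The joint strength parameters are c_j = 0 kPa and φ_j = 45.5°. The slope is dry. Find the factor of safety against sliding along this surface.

Resolving the block weight along and normal to the plane and applying the Mohr–Coulomb strength on the joint:
N' = W cosα = 223·cos52.4° = 136.1 kN/m
Driving force T = W sinα = 223·sin52.4° = 176.7 kN/m
Resisting force R = c_j·L + N'·tanφ_j = 0·6.8 + 136.1·tan45.5° = 0.0 + 138.5 = 138.5 kN/m
FS = R / T = 138.5 / 176.7 = 0.784

FS = 0.78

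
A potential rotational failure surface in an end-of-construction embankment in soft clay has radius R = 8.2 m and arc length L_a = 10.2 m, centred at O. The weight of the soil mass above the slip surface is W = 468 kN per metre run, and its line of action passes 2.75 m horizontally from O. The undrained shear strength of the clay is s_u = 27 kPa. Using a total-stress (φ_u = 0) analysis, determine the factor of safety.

FS = 1.75

Taking moments about the centre O, the resisting moment is provided by the undrained shear strength acting along the arc:
M_R = s_u·L_a·R = 27·10.20·8.2 = 2258.3 kN·m/m
M_D = W·d = 468·2.75 = 1287.0 kN·m/m
FS = M_R / M_D = 2258.3 / 1287.0 = 1.755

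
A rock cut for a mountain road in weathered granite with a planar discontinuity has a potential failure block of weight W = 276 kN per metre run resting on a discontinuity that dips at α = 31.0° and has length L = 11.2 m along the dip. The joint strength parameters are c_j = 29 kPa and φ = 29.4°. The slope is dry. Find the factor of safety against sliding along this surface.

Resolving the block weight along and normal to the plane and applying the Mohr–Coulomb strength on the joint:
N' = W cosα = 276·cos31.0° = 236.6 kN/m
Driving force T = W sinα = 276·sin31.0° = 142.2 kN/m
Resisting force R = c_j·L + N'·tanφ = 29·11.2 + 236.6·tan29.4° = 324.8 + 133.3 = 458.1 kN/m
FS = R / T = 458.1 / 142.2 = 3.223

FS = 3.22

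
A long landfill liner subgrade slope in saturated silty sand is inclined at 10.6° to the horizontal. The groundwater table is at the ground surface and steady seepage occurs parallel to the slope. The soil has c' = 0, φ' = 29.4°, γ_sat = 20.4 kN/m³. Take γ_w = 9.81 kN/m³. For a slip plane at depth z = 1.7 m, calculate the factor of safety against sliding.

FS = 1.56

With seepage parallel to the slope and the water table at the surface, the effective normal stress on the slip plane uses the buoyant unit weight γ' = γ_sat − γ_w while the driving shear stress uses γ_sat:
FS = [c' + γ' z cos²β tanφ'] / [γ_sat z sinβ cosβ]
(For c' = 0 this reduces to FS = (γ'/γ_sat)·tanφ'/tanβ.)
γ' = 20.4 − 9.81 = 10.59 kN/m³
Numerator = 0.0 + 10.59·1.7·cos²10.6°·tan29.4° = 0.0 + 10.59·1.7·0.9662·0.5635 = 9.801 kPa
Denominator = 20.4·1.7·sin10.6°·cos10.6° = 20.4·1.7·0.1840·0.9829 = 6.271 kPa
FS = 9.801 / 6.271 = 1.563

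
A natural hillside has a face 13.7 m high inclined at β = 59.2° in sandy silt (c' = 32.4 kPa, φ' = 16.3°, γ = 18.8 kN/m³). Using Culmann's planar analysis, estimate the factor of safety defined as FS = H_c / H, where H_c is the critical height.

H_c = (4c'/γ) · sinβ cosφ' / [1 − cos(β − φ')]
    = (4·32.4/18.8) · sin59.2°·cos16.3° / [1 − cos42.9°]
    = 6.894 · 0.8244 / 0.2675 = 21.25 m
FS = H_c / H = 21.25 / 13.7 = 1.551

FS = 1.55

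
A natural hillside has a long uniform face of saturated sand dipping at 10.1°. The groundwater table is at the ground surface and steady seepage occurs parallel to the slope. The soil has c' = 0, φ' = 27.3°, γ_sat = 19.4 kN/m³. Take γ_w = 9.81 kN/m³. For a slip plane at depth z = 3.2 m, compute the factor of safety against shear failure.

With seepage parallel to the slope and the water table at the surface, the effective normal stress on the slip plane uses the buoyant unit weight γ' = γ_sat − γ_w while the driving shear stress uses γ_sat:
FS = [c' + γ' z cos²β tanφ'] / [γ_sat z sinβ cosβ]
(For c' = 0 this reduces to FS = (γ'/γ_sat)·tanφ'/tanβ.)
γ' = 19.4 − 9.81 = 9.59 kN/m³
Numerator = 0.0 + 9.59·3.2·cos²10.1°·tan27.3° = 0.0 + 9.59·3.2·0.9692·0.5161 = 15.352 kPa
Denominator = 19.4·3.2·sin10.1°·cos10.1° = 19.4·3.2·0.1754·0.9845 = 10.718 kPa
FS = 15.352 / 10.718 = 1.432

FS = 1.43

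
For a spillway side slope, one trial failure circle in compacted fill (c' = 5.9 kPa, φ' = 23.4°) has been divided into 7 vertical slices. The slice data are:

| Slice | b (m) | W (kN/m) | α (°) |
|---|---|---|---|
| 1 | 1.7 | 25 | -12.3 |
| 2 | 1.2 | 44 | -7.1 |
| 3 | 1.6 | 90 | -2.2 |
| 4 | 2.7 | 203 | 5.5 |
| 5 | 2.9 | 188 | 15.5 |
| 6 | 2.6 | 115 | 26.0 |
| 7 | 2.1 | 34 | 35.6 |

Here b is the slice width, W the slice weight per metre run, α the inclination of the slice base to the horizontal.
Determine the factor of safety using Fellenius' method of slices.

Ordinary method of slices: FS = Σ[c'·Δl_i + (W_i cosα_i)·tanφ'] / Σ W_i sinα_i, with Δl_i = b_i / cosα_i.
Slice 1: Δl = 1.7/cos(-12.3°) = 1.740 m; N'_1 = 25·cos(-12.3°) = 24.4; c'Δl = 10.27; W sinα = -5.3
Slice 2: Δl = 1.2/cos(-7.1°) = 1.209 m; N'_2 = 44·cos(-7.1°) = 43.7; c'Δl = 7.13; W sinα = -5.4
Slice 3: Δl = 1.6/cos(-2.2°) = 1.601 m; N'_3 = 90·cos(-2.2°) = 89.9; c'Δl = 9.45; W sinα = -3.5
Slice 4: Δl = 2.7/cos5.5° = 2.712 m; N'_4 = 203·cos5.5° = 202.1; c'Δl = 16.00; W sinα = 19.5
Slice 5: Δl = 2.9/cos15.5° = 3.009 m; N'_5 = 188·cos15.5° = 181.2; c'Δl = 17.76; W sinα = 50.2
Slice 6: Δl = 2.6/cos26.0° = 2.893 m; N'_6 = 115·cos26.0° = 103.4; c'Δl = 17.07; W sinα = 50.4
Slice 7: Δl = 2.1/cos35.6° = 2.583 m; N'_7 = 34·cos35.6° = 27.6; c'Δl = 15.24; W sinα = 19.8
Σc'Δl = 92.9 kN/m; ΣN' = 672.3 kN/m; ΣW sinα = 125.7 kN/m
Resisting = 92.9 + 672.3·tan23.4° = 92.9 + 290.9 = 383.8 kN/m
FS = 383.8 / 125.7 = 3.054

FS = 3.05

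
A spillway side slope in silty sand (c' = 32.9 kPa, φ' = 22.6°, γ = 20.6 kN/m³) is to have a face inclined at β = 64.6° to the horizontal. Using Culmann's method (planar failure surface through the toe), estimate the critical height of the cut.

Culmann's analysis gives the critical failure plane at α_cr = (β + φ')/2 = (64.6 + 22.6)/2 = 43.6°, and the critical height
H_c = (4c'/γ) · sinβ cosφ' / [1 − cos(β − φ')]
    = (4·32.9/20.6) · sin64.6°·cos22.6° / [1 − cos(42.0°)]
    = 6.388 · 0.9033·0.9232 / [1 − 0.7431]
    = 6.388 · 0.8340 / 0.2569
    = 20.74 m

H_c = 20.74 m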